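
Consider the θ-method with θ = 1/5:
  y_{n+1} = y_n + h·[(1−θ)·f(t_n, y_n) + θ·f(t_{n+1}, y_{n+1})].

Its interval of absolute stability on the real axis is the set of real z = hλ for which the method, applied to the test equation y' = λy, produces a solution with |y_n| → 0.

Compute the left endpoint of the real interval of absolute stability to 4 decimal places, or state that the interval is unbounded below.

On y'=λy, z=hλ:
  y_{n+1} = y_n + z·[4/5·y_n + 1/5·y_{n+1}] ⇒ (1 − 1/5z)y_{n+1} = (1 + 4/5z)y_n
  ⇒ R(z) = (1 + 4/5z)/(1 − 1/5z).

Boundary: |R(x)|=1, x<0.
x=-1.76: |R|=0.3018
R=−1: 1+4/5x = −1+1/5x ⇒ -3/5x=2 ⇒ x=2/(-3/5)=-3.3333
Confirm numerically:
  x=-3.281: |R|=0.98104 <1
  x=-3.040: |R|=0.89055 <1
  x=-2.640: |R|=0.72775 <1
  x=-2.398: |R|=0.62071 <1
  x=-3.906: |R|=1.19290 >1
  x=-3.889: |R|=1.18754 >1
  x=-3.662: |R|=1.11383 >1
Stable set (-3.3333, 0).

left endpoint -3.3333.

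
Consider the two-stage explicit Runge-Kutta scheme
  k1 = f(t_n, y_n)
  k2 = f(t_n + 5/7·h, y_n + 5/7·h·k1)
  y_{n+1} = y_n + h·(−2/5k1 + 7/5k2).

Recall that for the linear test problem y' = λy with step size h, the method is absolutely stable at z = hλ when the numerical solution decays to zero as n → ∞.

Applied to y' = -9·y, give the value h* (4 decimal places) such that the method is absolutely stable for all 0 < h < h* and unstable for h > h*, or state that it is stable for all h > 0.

(-1.0000,0); λ=-9 ⇒ h* = (1)/9 = 0.1111.

With y'=λy (z=hλ):
  k1=λy_n ⇒ h·k1=z·y_n;  k2=λ(1+5/7z)y_n ⇒ h·k2=z(1+5/7z)y_n
  y_{n+1}/y_n = 1 − 2/5z + 7/5z(1+5/7z) = 1 + z + z²
  so R(z) = 1 + z + z².

Find x<0 with |R(x)|<1.
x=-1.08: |R|=1.0864
R=1: x+1x²=0 ⇒ x=−1=-1.0000; min R=1−1/(4·1)=0.7500>−1
Confirm numerically:
  x=-0.902: |R|=0.91160 <1
  x=-0.817: |R|=0.85049 <1
  x=-0.682: |R|=0.78312 <1
  x=-0.518: |R|=0.75032 <1
  x=-1.319: |R|=1.42076 >1
  x=-1.232: |R|=1.28582 >1
  x=-1.031: |R|=1.03196 >1
Stable set (-1.0000, 0).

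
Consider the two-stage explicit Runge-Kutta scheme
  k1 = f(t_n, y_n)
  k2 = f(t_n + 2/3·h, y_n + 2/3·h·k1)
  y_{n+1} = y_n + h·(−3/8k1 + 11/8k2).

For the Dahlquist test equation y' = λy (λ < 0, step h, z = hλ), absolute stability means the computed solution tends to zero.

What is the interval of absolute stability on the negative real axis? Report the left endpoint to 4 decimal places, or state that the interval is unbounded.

z∈(-1.0909,0).

On y'=λy, z=hλ:
  k1=λy_n ⇒ h·k1=z·y_n;  k2=λ(1+2/3z)y_n ⇒ h·k2=z(1+2/3z)y_n
  y_{n+1}/y_n = 1 − 3/8z + 11/8z(1+2/3z) = 1 + z + 11/12z²
  R(z) = 1 + z + 11/12z².

Find x<0 with |R(x)|<1.
x=-1.42: |R|=1.4284
R=1: x+11/12x²=0 ⇒ x=−12/11=-1.0909; min R=1−1/(4·11/12)=0.7273>−1
Confirm numerically:
  x=-0.795: |R|=0.78436 <1
  x=-0.672: |R|=0.74195 <1
  x=-0.565: |R|=0.72762 <1
  x=-1.514: |R|=1.58718 >1
  x=-1.192: |R|=1.11046 >1
Interval (-1.0909, 0).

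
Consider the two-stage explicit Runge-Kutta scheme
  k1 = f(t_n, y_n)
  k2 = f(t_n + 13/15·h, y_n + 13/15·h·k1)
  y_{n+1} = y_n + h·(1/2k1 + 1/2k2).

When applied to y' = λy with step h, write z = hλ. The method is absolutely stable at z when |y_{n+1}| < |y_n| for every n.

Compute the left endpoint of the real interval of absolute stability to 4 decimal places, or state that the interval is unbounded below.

Test eqn y'=λy, z=hλ:
  k1=λy_n ⇒ h·k1=z·y_n;  k2=λ(1+13/15z)y_n ⇒ h·k2=z(1+13/15z)y_n
  y_{n+1}/y_n = 1 + 1/2z + 1/2z(1+13/15z) = 1 + z + 13/30z²
  ⇒ R(z) = 1 + z + 13/30z².

Boundary: |R(x)|=1, x<0.
x=-1.1: |R|=0.4243
R=1: x+13/30x²=0 ⇒ x=−30/13=-2.3077; min R=1−1/(4·13/30)=0.4231>−1
Confirm numerically:
  x=-1.727: |R|=0.56543 <1
  x=-1.275: |R|=0.42944 <1
  x=-1.270: |R|=0.42892 <1
  x=-1.119: |R|=0.42360 <1
  x=-2.849: |R|=1.66828 >1
  x=-2.486: |R|=1.19208 >1
Interval (-2.3077, 0).

left endpoint -2.3077.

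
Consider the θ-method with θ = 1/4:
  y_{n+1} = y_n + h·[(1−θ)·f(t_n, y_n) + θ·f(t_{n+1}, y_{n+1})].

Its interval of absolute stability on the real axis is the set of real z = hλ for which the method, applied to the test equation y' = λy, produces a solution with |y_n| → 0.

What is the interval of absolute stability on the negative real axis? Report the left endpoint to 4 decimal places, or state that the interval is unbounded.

Test eqn y'=λy, z=hλ:
  y_{n+1} = y_n + z·[3/4·y_n + 1/4·y_{n+1}] ⇒ (1 − 1/4z)y_{n+1} = (1 + 3/4z)y_n
  Hence R(z) = (1 + 3/4z)/(1 − 1/4z).

Find x<0 with |R(x)|<1.
x=-1.55: |R|=0.1171
R=−1: 1+3/4x = −1+1/4x ⇒ -1/2x=2 ⇒ x=2/(-1/2)=-4.0000
Confirm numerically:
  x=-3.311: |R|=0.81152 <1
  x=-2.098: |R|=0.37619 <1
  x=-2.079: |R|=0.36799 <1
  x=-4.391: |R|=1.09320 >1
  x=-4.350: |R|=1.08383 >1
  x=-4.140: |R|=1.03440 >1
So |R|<1 on (-4.0000, 0).

(-4.0000, 0).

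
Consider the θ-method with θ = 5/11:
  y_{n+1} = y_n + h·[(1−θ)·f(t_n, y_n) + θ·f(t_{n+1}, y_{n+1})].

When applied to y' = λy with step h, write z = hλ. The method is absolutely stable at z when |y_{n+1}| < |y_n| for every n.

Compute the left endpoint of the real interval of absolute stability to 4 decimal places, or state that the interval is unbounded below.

left endpoint -22.0000.

On y'=λy, z=hλ:
  y_{n+1} = y_n + z·[6/11·y_n + 5/11·y_{n+1}] ⇒ (1 − 5/11z)y_{n+1} = (1 + 6/11z)y_n
  R(z) = (1 + 6/11z)/(1 − 5/11z).

Need |R(x)|<1, x<0.
x=-0.76: |R|=0.4351
R=−1: 1+6/11x = −1+5/11x ⇒ -1/11x=2 ⇒ x=2/(-1/11)=-22.0000
Confirm numerically:
  x=-13.732: |R|=0.89621 <1
  x=-13.700: |R|=0.89560 <1
  x=-12.638: |R|=0.87381 <1
  x=-9.731: |R|=0.79433 <1
  x=-22.564: |R|=1.00455 >1
  x=-22.219: |R|=1.00179 >1
Interval (-22.0000, 0).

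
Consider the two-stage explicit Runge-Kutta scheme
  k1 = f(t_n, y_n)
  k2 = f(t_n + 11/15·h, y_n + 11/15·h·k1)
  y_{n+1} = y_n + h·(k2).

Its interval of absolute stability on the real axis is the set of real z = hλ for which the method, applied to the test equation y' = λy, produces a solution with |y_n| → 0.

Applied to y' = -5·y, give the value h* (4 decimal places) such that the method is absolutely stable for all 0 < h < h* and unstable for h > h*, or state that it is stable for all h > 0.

(-1.3636,0); λ=-5 ⇒ h* = (15/11)/5 = 0.2727.

With y'=λy (z=hλ):
  k1=λy_n ⇒ h·k1=z·y_n;  k2=λ(1+11/15z)y_n ⇒ h·k2=z(1+11/15z)y_n
  y_{n+1}/y_n = 1 + z(1+11/15z) = 1 + z + 11/15z²
  Hence R(z) = 1 + z + 11/15z².

Need |R(x)|<1, x<0.
x=-1.37: |R|=1.0064
R=1: x+11/15x²=0 ⇒ x=−15/11=-1.3636; min R=1−1/(4·11/15)=0.6591>−1
Confirm numerically:
  x=-1.036: |R|=0.75108 <1
  x=-0.736: |R|=0.66124 <1
  x=-0.584: |R|=0.66611 <1
  x=-1.638: |R|=1.32957 >1
  x=-1.509: |R|=1.16086 >1
Interval (-1.3636, 0).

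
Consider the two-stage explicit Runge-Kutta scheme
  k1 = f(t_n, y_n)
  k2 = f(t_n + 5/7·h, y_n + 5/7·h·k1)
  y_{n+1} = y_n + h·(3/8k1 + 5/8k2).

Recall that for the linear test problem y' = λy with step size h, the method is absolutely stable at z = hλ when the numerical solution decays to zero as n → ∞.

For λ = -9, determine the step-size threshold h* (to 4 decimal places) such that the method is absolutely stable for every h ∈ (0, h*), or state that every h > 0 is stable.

On y'=λy, z=hλ:
  k1=λy_n ⇒ h·k1=z·y_n;  k2=λ(1+5/7z)y_n ⇒ h·k2=z(1+5/7z)y_n
  y_{n+1}/y_n = 1 + 3/8z + 5/8z(1+5/7z) = 1 + z + 25/56z²
  ⇒ R(z) = 1 + z + 25/56z².

Need |R(x)|<1, x<0.
x=-1.31: |R|=0.4561
R=1: x+25/56x²=0 ⇒ x=−56/25=-2.2400; min R=1−1/(4·25/56)=0.4400>−1
Confirm numerically:
  x=-2.165: |R|=0.92751 <1
  x=-2.031: |R|=0.81050 <1
  x=-1.602: |R|=0.54372 <1
  x=-1.224: |R|=0.44483 <1
  x=-2.717: |R|=1.57858 >1
  x=-2.680: |R|=1.52643 >1
  x=-2.282: |R|=1.04279 >1
So |R|<1 on (-2.2400, 0).

(-2.2400,0); λ=-9 ⇒ h* = (56/25)/9 = 0.2489.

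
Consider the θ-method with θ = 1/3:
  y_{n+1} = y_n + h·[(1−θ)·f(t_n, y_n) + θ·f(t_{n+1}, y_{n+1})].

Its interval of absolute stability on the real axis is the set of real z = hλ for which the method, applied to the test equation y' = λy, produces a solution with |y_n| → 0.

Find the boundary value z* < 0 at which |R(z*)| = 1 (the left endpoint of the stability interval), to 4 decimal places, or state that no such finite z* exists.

Test eqn y'=λy, z=hλ:
  y_{n+1} = y_n + z·[2/3·y_n + 1/3·y_{n+1}] ⇒ (1 − 1/3z)y_{n+1} = (1 + 2/3z)y_n
  so R(z) = (1 + 2/3z)/(1 − 1/3z).

Need |R(x)|<1, x<0.
x=-1.28: |R|=0.1028
R=−1: 1+2/3x = −1+1/3x ⇒ -1/3x=2 ⇒ x=2/(-1/3)=-6.0000
Confirm numerically:
  x=-4.754: |R|=0.83931 <1
  x=-4.486: |R|=0.79776 <1
  x=-3.719: |R|=0.66051 <1
  x=-6.358: |R|=1.03826 >1
  x=-6.074: |R|=1.00816 >1
Stable set (-6.0000, 0).

left endpoint -6.0000.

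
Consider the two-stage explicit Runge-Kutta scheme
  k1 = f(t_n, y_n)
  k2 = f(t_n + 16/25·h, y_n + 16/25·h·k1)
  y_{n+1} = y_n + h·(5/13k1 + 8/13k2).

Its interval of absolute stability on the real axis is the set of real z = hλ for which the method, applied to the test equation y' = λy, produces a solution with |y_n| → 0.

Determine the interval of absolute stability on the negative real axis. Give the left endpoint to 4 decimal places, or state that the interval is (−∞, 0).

On y'=λy, z=hλ:
  k1=λy_n ⇒ h·k1=z·y_n;  k2=λ(1+16/25z)y_n ⇒ h·k2=z(1+16/25z)y_n
  y_{n+1}/y_n = 1 + 5/13z + 8/13z(1+16/25z) = 1 + z + 128/325z²
  R(z) = 1 + z + 128/325z².

Solve |R(x)|<1 on ℝ⁻.
x=-0.87: |R|=0.4281
R=1: x+128/325x²=0 ⇒ x=−325/128=-2.5391; min R=1−1/(4·128/325)=0.3652>−1
Confirm numerically:
  x=-1.922: |R|=0.53290 <1
  x=-1.422: |R|=0.37439 <1
  x=-1.249: |R|=0.36540 <1
  x=-1.166: |R|=0.36946 <1
  x=-2.826: |R|=1.31936 >1
  x=-2.712: |R|=1.18472 >1
Interval (-2.5391, 0).

(-2.5391, 0).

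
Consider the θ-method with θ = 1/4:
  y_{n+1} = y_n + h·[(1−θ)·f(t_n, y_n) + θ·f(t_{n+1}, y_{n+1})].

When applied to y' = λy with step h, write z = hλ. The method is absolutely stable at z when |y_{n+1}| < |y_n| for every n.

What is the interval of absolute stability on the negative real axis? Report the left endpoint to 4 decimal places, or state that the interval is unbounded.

Set f=λy, z=hλ:
  y_{n+1} = y_n + z·[3/4·y_n + 1/4·y_{n+1}] ⇒ (1 − 1/4z)y_{n+1} = (1 + 3/4z)y_n
  so R(z) = (1 + 3/4z)/(1 − 1/4z).

Solve |R(x)|<1 on ℝ⁻.
x=-1.12: |R|=0.1250
R=−1: 1+3/4x = −1+1/4x ⇒ -1/2x=2 ⇒ x=2/(-1/2)=-4.0000
Confirm numerically:
  x=-3.530: |R|=0.87517 <1
  x=-2.518: |R|=0.54526 <1
  x=-1.729: |R|=0.20719 <1
  x=-4.486: |R|=1.11454 >1
  x=-4.400: |R|=1.09524 >1
  x=-4.286: |R|=1.06903 >1
Stable set (-4.0000, 0).

(-4.0000, 0).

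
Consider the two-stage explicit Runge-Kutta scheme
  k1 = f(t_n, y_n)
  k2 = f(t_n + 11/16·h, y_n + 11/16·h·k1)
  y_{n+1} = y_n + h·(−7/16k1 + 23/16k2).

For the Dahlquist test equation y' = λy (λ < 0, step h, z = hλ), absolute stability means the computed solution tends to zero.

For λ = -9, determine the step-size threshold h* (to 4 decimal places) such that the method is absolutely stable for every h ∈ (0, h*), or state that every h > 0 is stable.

On y'=λy, z=hλ:
  k1=λy_n ⇒ h·k1=z·y_n;  k2=λ(1+11/16z)y_n ⇒ h·k2=z(1+11/16z)y_n
  y_{n+1}/y_n = 1 − 7/16z + 23/16z(1+11/16z) = 1 + z + 253/256z²
  ⇒ R(z) = 1 + z + 253/256z².

Solve |R(x)|<1 on ℝ⁻.
x=-1.01: |R|=0.9981
R=1: x+253/256x²=0 ⇒ x=−256/253=-1.0119; min R=1−1/(4·253/256)=0.7470>−1
Confirm numerically:
  x=-0.887: |R|=0.89055 <1
  x=-0.738: |R|=0.80026 <1
  x=-0.559: |R|=0.74982 <1
  x=-0.463: |R|=0.74886 <1
  x=-1.290: |R|=1.35460 >1
  x=-1.147: |R|=1.15319 >1
Stable set (-1.0119, 0).

(-1.0119,0); λ=-9 ⇒ h* = (256/253)/9 = 0.1124.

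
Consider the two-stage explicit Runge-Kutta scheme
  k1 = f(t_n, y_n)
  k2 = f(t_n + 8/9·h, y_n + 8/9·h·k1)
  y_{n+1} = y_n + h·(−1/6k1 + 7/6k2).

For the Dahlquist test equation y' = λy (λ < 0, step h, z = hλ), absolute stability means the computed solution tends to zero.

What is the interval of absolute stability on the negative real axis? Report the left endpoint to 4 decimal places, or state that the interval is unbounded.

(-0.9643, 0).

On y'=λy, z=hλ:
  k1=λy_n ⇒ h·k1=z·y_n;  k2=λ(1+8/9z)y_n ⇒ h·k2=z(1+8/9z)y_n
  y_{n+1}/y_n = 1 − 1/6z + 7/6z(1+8/9z) = 1 + z + 28/27z²
  so R(z) = 1 + z + 28/27z².

Need |R(x)|<1, x<0.
x=-0.43: |R|=0.7617
R=1: x+28/27x²=0 ⇒ x=−27/28=-0.9643; min R=1−1/(4·28/27)=0.7589>−1
Confirm numerically:
  x=-0.903: |R|=0.94261 <1
  x=-0.826: |R|=0.88155 <1
  x=-0.797: |R|=0.86174 <1
  x=-0.453: |R|=0.75981 <1
  x=-1.466: |R|=1.76275 >1
  x=-1.352: |R|=1.54360 >1
So |R|<1 on (-0.9643, 0).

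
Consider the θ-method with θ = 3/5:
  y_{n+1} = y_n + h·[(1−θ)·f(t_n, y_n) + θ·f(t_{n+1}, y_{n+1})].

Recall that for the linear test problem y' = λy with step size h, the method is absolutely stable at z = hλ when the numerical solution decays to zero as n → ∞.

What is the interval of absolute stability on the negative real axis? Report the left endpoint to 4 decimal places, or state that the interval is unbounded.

With y'=λy (z=hλ):
  y_{n+1} = y_n + z·[2/5·y_n + 3/5·y_{n+1}] ⇒ (1 − 3/5z)y_{n+1} = (1 + 2/5z)y_n
  Hence R(z) = (1 + 2/5z)/(1 − 3/5z).

Need |R(x)|<1, x<0.
x=-0.64: |R|=0.5376
x=-2: |R|=0.0909
x=-10: |R|=0.4286
x=-100: |R|=0.6393
θ=3/5≥1/2 ⇒ |1+2/5x|<|1−3/5x| ∀x<0 ⇒ unbounded interval.

interval (−∞, 0).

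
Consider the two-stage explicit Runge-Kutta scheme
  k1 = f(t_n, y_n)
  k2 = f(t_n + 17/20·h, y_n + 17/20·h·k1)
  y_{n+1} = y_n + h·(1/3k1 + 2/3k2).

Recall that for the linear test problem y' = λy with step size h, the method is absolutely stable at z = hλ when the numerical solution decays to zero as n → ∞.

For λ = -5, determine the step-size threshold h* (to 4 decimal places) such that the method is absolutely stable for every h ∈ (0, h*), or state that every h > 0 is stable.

On y'=λy, z=hλ:
  k1=λy_n ⇒ h·k1=z·y_n;  k2=λ(1+17/20z)y_n ⇒ h·k2=z(1+17/20z)y_n
  y_{n+1}/y_n = 1 + 1/3z + 2/3z(1+17/20z) = 1 + z + 17/30z²
  so R(z) = 1 + z + 17/30z².

Boundary: |R(x)|=1, x<0.
x=-0.95: |R|=0.5614
R=1: x+17/30x²=0 ⇒ x=−30/17=-1.7647; min R=1−1/(4·17/30)=0.5588>−1
Confirm numerically:
  x=-1.687: |R|=0.92572 <1
  x=-1.607: |R|=0.85639 <1
  x=-1.542: |R|=0.80540 <1
  x=-1.459: |R|=0.74725 <1
  x=-2.311: |R|=1.71541 >1
  x=-2.002: |R|=1.26920 >1
  x=-1.990: |R|=1.25406 >1
Stable set (-1.7647, 0).

(-1.7647,0); λ=-5 ⇒ h* = (30/17)/5 = 0.3529.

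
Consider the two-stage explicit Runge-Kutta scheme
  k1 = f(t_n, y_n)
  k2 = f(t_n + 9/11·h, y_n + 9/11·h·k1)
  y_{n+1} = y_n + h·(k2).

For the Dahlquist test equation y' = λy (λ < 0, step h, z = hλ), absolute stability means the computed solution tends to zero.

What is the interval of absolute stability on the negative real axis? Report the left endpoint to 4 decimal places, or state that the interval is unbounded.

(-1.2222, 0).

On y'=λy, z=hλ:
  k1=λy_n ⇒ h·k1=z·y_n;  k2=λ(1+9/11z)y_n ⇒ h·k2=z(1+9/11z)y_n
  y_{n+1}/y_n = 1 + z(1+9/11z) = 1 + z + 9/11z²
  ⇒ R(z) = 1 + z + 9/11z².

Need |R(x)|<1, x<0.
x=-0.82: |R|=0.7301
R=1: x+9/11x²=0 ⇒ x=−11/9=-1.2222; min R=1−1/(4·9/11)=0.6944>−1
Confirm numerically:
  x=-0.971: |R|=0.80042 <1
  x=-0.760: |R|=0.71258 <1
  x=-0.578: |R|=0.69534 <1
  x=-1.788: |R|=1.82768 >1
  x=-1.542: |R|=1.40344 >1
Interval (-1.2222, 0).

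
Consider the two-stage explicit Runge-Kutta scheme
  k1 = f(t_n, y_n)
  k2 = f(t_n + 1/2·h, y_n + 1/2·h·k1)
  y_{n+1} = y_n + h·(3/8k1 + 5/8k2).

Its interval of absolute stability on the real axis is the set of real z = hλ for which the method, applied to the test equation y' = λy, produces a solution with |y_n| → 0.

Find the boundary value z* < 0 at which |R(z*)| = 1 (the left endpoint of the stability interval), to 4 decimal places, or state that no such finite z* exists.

z* = -3.2000.

With y'=λy (z=hλ):
  k1=λy_n ⇒ h·k1=z·y_n;  k2=λ(1+1/2z)y_n ⇒ h·k2=z(1+1/2z)y_n
  y_{n+1}/y_n = 1 + 3/8z + 5/8z(1+1/2z) = 1 + z + 5/16z²
  ⇒ R(z) = 1 + z + 5/16z².

Solve |R(x)|<1 on ℝ⁻.
x=-1.31: |R|=0.2263
R=1: x+5/16x²=0 ⇒ x=−16/5=-3.2000; min R=1−1/(4·5/16)=0.2000>−1
Confirm numerically:
  x=-2.769: |R|=0.62705 <1
  x=-2.255: |R|=0.33407 <1
  x=-2.093: |R|=0.27595 <1
  x=-1.723: |R|=0.20473 <1
  x=-3.760: |R|=1.65800 >1
  x=-3.683: |R|=1.55590 >1
  x=-3.527: |R|=1.36042 >1
Interval (-3.2000, 0).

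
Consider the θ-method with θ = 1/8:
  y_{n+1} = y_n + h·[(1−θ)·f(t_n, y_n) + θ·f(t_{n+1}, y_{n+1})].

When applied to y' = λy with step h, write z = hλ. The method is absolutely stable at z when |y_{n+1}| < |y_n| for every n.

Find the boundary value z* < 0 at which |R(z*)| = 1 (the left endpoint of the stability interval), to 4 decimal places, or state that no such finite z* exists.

On y'=λy, z=hλ:
  y_{n+1} = y_n + z·[7/8·y_n + 1/8·y_{n+1}] ⇒ (1 − 1/8z)y_{n+1} = (1 + 7/8z)y_n
  so R(z) = (1 + 7/8z)/(1 − 1/8z).

Boundary: |R(x)|=1, x<0.
x=-0.77: |R|=0.2976
R=−1: 1+7/8x = −1+1/8x ⇒ -3/4x=2 ⇒ x=2/(-3/4)=-2.6667
Confirm numerically:
  x=-2.529: |R|=0.92155 <1
  x=-2.072: |R|=0.64575 <1
  x=-1.554: |R|=0.30124 <1
  x=-1.237: |R|=0.07134 <1
  x=-3.056: |R|=1.21129 >1
  x=-2.912: |R|=1.13490 >1
  x=-2.869: |R|=1.11169 >1
So |R|<1 on (-2.6667, 0).

left endpoint -2.6667.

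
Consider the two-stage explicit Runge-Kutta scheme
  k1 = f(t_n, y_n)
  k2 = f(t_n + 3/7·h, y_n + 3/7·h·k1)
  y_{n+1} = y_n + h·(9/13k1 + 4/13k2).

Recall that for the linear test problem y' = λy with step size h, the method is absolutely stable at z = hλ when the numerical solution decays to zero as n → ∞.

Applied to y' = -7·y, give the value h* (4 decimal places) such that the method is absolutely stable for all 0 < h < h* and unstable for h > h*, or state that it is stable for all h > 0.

Set f=λy, z=hλ:
  k1=λy_n ⇒ h·k1=z·y_n;  k2=λ(1+3/7z)y_n ⇒ h·k2=z(1+3/7z)y_n
  y_{n+1}/y_n = 1 + 9/13z + 4/13z(1+3/7z) = 1 + z + 12/91z²
  so R(z) = 1 + z + 12/91z².

Need |R(x)|<1, x<0.
x=-1.56: |R|=0.2391
R=1: x+12/91x²=0 ⇒ x=−91/12=-7.5833; min R=1−1/(4·12/91)=-0.8958>−1
Confirm numerically:
  x=-6.658: |R|=0.18758 <1
  x=-5.864: |R|=0.32952 <1
  x=-5.320: |R|=0.58782 <1
  x=-8.066: |R|=1.51339 >1
  x=-7.966: |R|=1.40198 >1
Interval (-7.5833, 0).

(-7.5833,0); λ=-7 ⇒ h* = (91/12)/7 = 1.0833.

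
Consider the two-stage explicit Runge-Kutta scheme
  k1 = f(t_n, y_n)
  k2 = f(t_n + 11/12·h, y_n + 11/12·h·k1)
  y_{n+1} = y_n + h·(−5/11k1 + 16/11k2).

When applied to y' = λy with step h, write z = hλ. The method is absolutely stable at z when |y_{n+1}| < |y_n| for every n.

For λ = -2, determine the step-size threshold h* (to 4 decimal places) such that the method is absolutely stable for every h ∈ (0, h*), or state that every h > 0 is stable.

(-0.7500,0); λ=-2 ⇒ h* = (3/4)/2 = 0.3750.

Set f=λy, z=hλ:
  k1=λy_n ⇒ h·k1=z·y_n;  k2=λ(1+11/12z)y_n ⇒ h·k2=z(1+11/12z)y_n
  y_{n+1}/y_n = 1 − 5/11z + 16/11z(1+11/12z) = 1 + z + 4/3z²
  ⇒ R(z) = 1 + z + 4/3z².

Need |R(x)|<1, x<0.
x=-1.42: |R|=2.2685
R=1: x+4/3x²=0 ⇒ x=−3/4=-0.7500; min R=1−1/(4·4/3)=0.8125>−1
Confirm numerically:
  x=-0.715: |R|=0.96663 <1
  x=-0.590: |R|=0.87413 <1
  x=-0.544: |R|=0.85058 <1
  x=-0.517: |R|=0.83939 <1
  x=-1.290: |R|=1.92880 >1
  x=-1.271: |R|=1.88292 >1
Interval (-0.7500, 0).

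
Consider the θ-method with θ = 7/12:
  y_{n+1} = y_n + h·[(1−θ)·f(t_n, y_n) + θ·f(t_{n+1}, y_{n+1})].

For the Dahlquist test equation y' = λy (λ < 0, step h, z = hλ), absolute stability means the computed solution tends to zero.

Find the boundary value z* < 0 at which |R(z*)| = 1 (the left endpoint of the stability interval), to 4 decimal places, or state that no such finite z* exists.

With y'=λy (z=hλ):
  y_{n+1} = y_n + z·[5/12·y_n + 7/12·y_{n+1}] ⇒ (1 − 7/12z)y_{n+1} = (1 + 5/12z)y_n
  Hence R(z) = (1 + 5/12z)/(1 − 7/12z).

Find x<0 with |R(x)|<1.
x=-1.67: |R|=0.1541
x=-2: |R|=0.0769
x=-10: |R|=0.4634
x=-100: |R|=0.6854
θ=7/12≥1/2 ⇒ |1+5/12x|<|1−7/12x| ∀x<0 ⇒ interval (−∞,0).

(−∞, 0) — no finite endpoint.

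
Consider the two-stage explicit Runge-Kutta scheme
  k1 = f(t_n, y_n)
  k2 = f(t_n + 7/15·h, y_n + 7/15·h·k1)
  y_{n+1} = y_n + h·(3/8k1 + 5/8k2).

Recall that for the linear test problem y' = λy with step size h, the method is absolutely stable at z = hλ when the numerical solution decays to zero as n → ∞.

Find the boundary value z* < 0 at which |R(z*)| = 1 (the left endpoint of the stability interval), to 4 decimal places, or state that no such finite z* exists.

z* = -3.4286.

With y'=λy (z=hλ):
  k1=λy_n ⇒ h·k1=z·y_n;  k2=λ(1+7/15z)y_n ⇒ h·k2=z(1+7/15z)y_n
  y_{n+1}/y_n = 1 + 3/8z + 5/8z(1+7/15z) = 1 + z + 7/24z²
  Hence R(z) = 1 + z + 7/24z².

Find x<0 with |R(x)|<1.
x=-1.74: |R|=0.1431
R=1: x+7/24x²=0 ⇒ x=−24/7=-3.4286; min R=1−1/(4·7/24)=0.1429>−1
Confirm numerically:
  x=-3.149: |R|=0.74323 <1
  x=-2.712: |R|=0.43319 <1
  x=-1.776: |R|=0.14397 <1
  x=-1.676: |R|=0.14328 <1
  x=-3.996: |R|=1.66134 >1
  x=-3.624: |R|=1.20657 >1
  x=-3.572: |R|=1.14943 >1
Stable set (-3.4286, 0).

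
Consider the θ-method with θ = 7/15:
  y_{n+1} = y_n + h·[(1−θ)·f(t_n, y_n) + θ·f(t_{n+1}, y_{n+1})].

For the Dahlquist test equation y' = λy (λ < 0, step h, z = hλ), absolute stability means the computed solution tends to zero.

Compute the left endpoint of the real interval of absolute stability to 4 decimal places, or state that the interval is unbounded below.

Set f=λy, z=hλ:
  y_{n+1} = y_n + z·[8/15·y_n + 7/15·y_{n+1}] ⇒ (1 − 7/15z)y_{n+1} = (1 + 8/15z)y_n
  ⇒ R(z) = (1 + 8/15z)/(1 − 7/15z).

Solve |R(x)|<1 on ℝ⁻.
x=-1.78: |R|=0.0277
R=−1: 1+8/15x = −1+7/15x ⇒ -1/15x=2 ⇒ x=2/(-1/15)=-30.0000
Confirm numerically:
  x=-28.658: |R|=0.99378 <1
  x=-25.113: |R|=0.97439 <1
  x=-20.494: |R|=0.94001 <1
  x=-16.170: |R|=0.89211 <1
  x=-30.552: |R|=1.00241 >1
  x=-30.051: |R|=1.00023 >1
  x=-30.024: |R|=1.00011 >1
So |R|<1 on (-30.0000, 0).

z* = -30.0000.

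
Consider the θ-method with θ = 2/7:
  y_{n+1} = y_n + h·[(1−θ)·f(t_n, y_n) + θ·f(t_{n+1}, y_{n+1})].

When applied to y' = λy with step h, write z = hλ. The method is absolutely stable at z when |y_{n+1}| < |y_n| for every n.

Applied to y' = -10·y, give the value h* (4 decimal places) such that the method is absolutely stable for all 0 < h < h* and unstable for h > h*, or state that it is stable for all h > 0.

Set f=λy, z=hλ:
  y_{n+1} = y_n + z·[5/7·y_n + 2/7·y_{n+1}] ⇒ (1 − 2/7z)y_{n+1} = (1 + 5/7z)y_n
  ⇒ R(z) = (1 + 5/7z)/(1 − 2/7z).

Solve |R(x)|<1 on ℝ⁻.
x=-1.09: |R|=0.1688
R=−1: 1+5/7x = −1+2/7x ⇒ -3/7x=2 ⇒ x=2/(-3/7)=-4.6667
Confirm numerically:
  x=-4.644: |R|=0.99583 <1
  x=-4.261: |R|=0.92160 <1
  x=-2.368: |R|=0.41241 <1
  x=-2.081: |R|=0.30505 <1
  x=-5.155: |R|=1.08463 >1
  x=-5.009: |R|=1.06035 >1
Stable set (-4.6667, 0).

(-4.6667,0); λ=-10 ⇒ h* = (14/3)/10 = 0.4667.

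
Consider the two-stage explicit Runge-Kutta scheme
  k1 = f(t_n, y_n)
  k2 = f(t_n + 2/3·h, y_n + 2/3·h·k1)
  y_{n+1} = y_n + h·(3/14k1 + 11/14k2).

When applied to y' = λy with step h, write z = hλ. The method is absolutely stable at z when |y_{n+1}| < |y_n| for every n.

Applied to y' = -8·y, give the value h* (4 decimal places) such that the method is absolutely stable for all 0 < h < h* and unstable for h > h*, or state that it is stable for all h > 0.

(-1.9091,0); λ=-8 ⇒ h* = (21/11)/8 = 0.2386.

On y'=λy, z=hλ:
  k1=λy_n ⇒ h·k1=z·y_n;  k2=λ(1+2/3z)y_n ⇒ h·k2=z(1+2/3z)y_n
  y_{n+1}/y_n = 1 + 3/14z + 11/14z(1+2/3z) = 1 + z + 11/21z²
  Hence R(z) = 1 + z + 11/21z².

Need |R(x)|<1, x<0.
x=-0.73: |R|=0.5491
R=1: x+11/21x²=0 ⇒ x=−21/11=-1.9091; min R=1−1/(4·11/21)=0.5227>−1
Confirm numerically:
  x=-1.843: |R|=0.93620 <1
  x=-1.483: |R|=0.66901 <1
  x=-1.410: |R|=0.63139 <1
  x=-0.980: |R|=0.52307 <1
  x=-2.482: |R|=1.74484 >1
  x=-2.050: |R|=1.15131 >1
Stable set (-1.9091, 0).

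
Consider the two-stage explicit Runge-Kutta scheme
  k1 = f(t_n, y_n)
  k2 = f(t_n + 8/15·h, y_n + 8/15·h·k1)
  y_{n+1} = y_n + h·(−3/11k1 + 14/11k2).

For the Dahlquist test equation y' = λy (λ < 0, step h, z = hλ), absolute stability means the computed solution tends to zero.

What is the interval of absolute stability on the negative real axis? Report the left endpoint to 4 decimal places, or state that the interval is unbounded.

(-1.4732, 0).

Set f=λy, z=hλ:
  k1=λy_n ⇒ h·k1=z·y_n;  k2=λ(1+8/15z)y_n ⇒ h·k2=z(1+8/15z)y_n
  y_{n+1}/y_n = 1 − 3/11z + 14/11z(1+8/15z) = 1 + z + 112/165z²
  ⇒ R(z) = 1 + z + 112/165z².

Boundary: |R(x)|=1, x<0.
x=-1.39: |R|=0.9215
R=1: x+112/165x²=0 ⇒ x=−165/112=-1.4732; min R=1−1/(4·112/165)=0.6317>−1
Confirm numerically:
  x=-1.131: |R|=0.73728 <1
  x=-0.870: |R|=0.64377 <1
  x=-0.783: |R|=0.63316 <1
  x=-0.650: |R|=0.63679 <1
  x=-1.706: |R|=1.26957 >1
  x=-1.558: |R|=1.08967 >1
  x=-1.549: |R|=1.07968 >1
Interval (-1.4732, 0).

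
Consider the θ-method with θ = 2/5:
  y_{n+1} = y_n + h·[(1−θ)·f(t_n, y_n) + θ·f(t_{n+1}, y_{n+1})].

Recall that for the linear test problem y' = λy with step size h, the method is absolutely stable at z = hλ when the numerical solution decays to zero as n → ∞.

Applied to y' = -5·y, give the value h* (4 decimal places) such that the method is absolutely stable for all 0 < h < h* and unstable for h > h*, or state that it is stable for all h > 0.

On y'=λy, z=hλ:
  y_{n+1} = y_n + z·[3/5·y_n + 2/5·y_{n+1}] ⇒ (1 − 2/5z)y_{n+1} = (1 + 3/5z)y_n
  ⇒ R(z) = (1 + 3/5z)/(1 − 2/5z).

Solve |R(x)|<1 on ℝ⁻.
x=-1.69: |R|=0.0084
R=−1: 1+3/5x = −1+2/5x ⇒ -1/5x=2 ⇒ x=2/(-1/5)=-10.0000
Confirm numerically:
  x=-6.372: |R|=0.79554 <1
  x=-6.146: |R|=0.77712 <1
  x=-5.108: |R|=0.67850 <1
  x=-10.492: |R|=1.01893 >1
  x=-10.143: |R|=1.00566 >1
Interval (-10.0000, 0).

(-10.0000,0); λ=-5 ⇒ h* = (10)/5 = 2.0000.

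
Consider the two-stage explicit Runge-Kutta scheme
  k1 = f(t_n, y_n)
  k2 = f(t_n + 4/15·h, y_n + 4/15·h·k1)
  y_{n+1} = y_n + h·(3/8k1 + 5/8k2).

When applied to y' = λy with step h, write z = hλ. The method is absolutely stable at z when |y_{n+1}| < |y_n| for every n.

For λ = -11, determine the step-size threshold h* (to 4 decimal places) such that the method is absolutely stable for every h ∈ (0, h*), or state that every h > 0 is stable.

(-6.0000,0); λ=-11 ⇒ h* = (6)/11 = 0.5455.

With y'=λy (z=hλ):
  k1=λy_n ⇒ h·k1=z·y_n;  k2=λ(1+4/15z)y_n ⇒ h·k2=z(1+4/15z)y_n
  y_{n+1}/y_n = 1 + 3/8z + 5/8z(1+4/15z) = 1 + z + 1/6z²
  so R(z) = 1 + z + 1/6z².

Boundary: |R(x)|=1, x<0.
x=-1.27: |R|=0.0012
R=1: x+1/6x²=0 ⇒ x=−6=-6.0000; min R=1−1/(4·1/6)=-0.5000>−1
Confirm numerically:
  x=-5.803: |R|=0.80947 <1
  x=-5.029: |R|=0.18614 <1
  x=-2.440: |R|=0.44773 <1
  x=-6.436: |R|=1.46768 >1
  x=-6.029: |R|=1.02914 >1
Stable set (-6.0000, 0).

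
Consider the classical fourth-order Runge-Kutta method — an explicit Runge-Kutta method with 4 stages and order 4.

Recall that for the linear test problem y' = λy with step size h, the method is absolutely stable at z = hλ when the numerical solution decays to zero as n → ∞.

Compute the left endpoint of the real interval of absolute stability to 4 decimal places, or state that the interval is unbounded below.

On y'=λy, z=hλ:
  order 4, 4-stage ⇒ R(z)=1+z+z^2/2+z^3/6+z^4/24
  (e.g. R(-1.1)=0.34417, |R|=0.34417)

Boundary: |R(x)|=1, x<0.
x=-1.1: |R|=0.3442
|R(-2.03)|=0.3438 |R(-0.97)|=0.3852 |R(-0.51)|=0.6008
Bisect:
  x_lo=-3.0861 |R|=1.5568  x_hi=-0.2144 |R|=0.8070
  mid=-1.65026 |R|=0.27141 →hi
  mid=-2.36820 |R|=0.53294 →hi
  mid=-2.72717 |R|=0.91585 →hi
  mid=-2.90666 |R|=1.19894 →lo
  mid=-2.81692 |R|=1.04873 →lo
  mid=-2.77205 |R|=0.98021 →hi
  mid=-2.79448 |R|=1.01394 →lo
  mid=-2.78326 |R|=0.99694 →hi
  ...
  [-2.78537,-2.78519] ⇒ x*=-2.7853
So |R|<1 on (-2.7853, 0).

z* = -2.7853.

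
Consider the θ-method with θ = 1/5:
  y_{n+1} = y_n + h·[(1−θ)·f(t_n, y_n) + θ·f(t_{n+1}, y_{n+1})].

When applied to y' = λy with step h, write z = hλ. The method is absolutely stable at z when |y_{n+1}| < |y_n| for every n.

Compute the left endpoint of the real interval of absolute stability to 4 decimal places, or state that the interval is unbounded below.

left endpoint -3.3333.

Set f=λy, z=hλ:
  y_{n+1} = y_n + z·[4/5·y_n + 1/5·y_{n+1}] ⇒ (1 − 1/5z)y_{n+1} = (1 + 4/5z)y_n
  ⇒ R(z) = (1 + 4/5z)/(1 − 1/5z).

Need |R(x)|<1, x<0.
x=-1.27: |R|=0.0128
R=−1: 1+4/5x = −1+1/5x ⇒ -3/5x=2 ⇒ x=2/(-3/5)=-3.3333
Confirm numerically:
  x=-2.883: |R|=0.82862 <1
  x=-2.612: |R|=0.71571 <1
  x=-2.236: |R|=0.54505 <1
  x=-2.070: |R|=0.46393 <1
  x=-3.727: |R|=1.13533 >1
  x=-3.474: |R|=1.04980 >1
So |R|<1 on (-3.3333, 0).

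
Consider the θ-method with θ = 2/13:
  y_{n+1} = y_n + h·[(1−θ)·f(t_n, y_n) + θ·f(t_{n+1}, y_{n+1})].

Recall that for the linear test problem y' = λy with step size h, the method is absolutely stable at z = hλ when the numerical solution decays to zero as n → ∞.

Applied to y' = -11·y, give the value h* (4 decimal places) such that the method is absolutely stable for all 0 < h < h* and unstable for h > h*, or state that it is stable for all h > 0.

On y'=λy, z=hλ:
  y_{n+1} = y_n + z·[11/13·y_n + 2/13·y_{n+1}] ⇒ (1 − 2/13z)y_{n+1} = (1 + 11/13z)y_n
  R(z) = (1 + 11/13z)/(1 − 2/13z).

Find x<0 with |R(x)|<1.
x=-0.79: |R|=0.2956
R=−1: 1+11/13x = −1+2/13x ⇒ -9/13x=2 ⇒ x=2/(-9/13)=-2.8889
Confirm numerically:
  x=-2.507: |R|=0.80920 <1
  x=-2.444: |R|=0.77616 <1
  x=-2.181: |R|=0.63305 <1
  x=-1.867: |R|=0.45040 <1
  x=-3.229: |R|=1.15731 >1
  x=-2.915: |R|=1.01248 >1
Stable set (-2.8889, 0).

(-2.8889,0); λ=-11 ⇒ h* = (26/9)/11 = 0.2626.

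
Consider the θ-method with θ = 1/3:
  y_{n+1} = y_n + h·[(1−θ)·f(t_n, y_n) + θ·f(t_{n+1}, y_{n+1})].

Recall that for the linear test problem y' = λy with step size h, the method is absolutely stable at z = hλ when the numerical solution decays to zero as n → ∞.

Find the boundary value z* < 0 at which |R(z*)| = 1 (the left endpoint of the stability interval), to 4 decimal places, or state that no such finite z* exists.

left endpoint -6.0000.

On y'=λy, z=hλ:
  y_{n+1} = y_n + z·[2/3·y_n + 1/3·y_{n+1}] ⇒ (1 − 1/3z)y_{n+1} = (1 + 2/3z)y_n
  so R(z) = (1 + 2/3z)/(1 − 1/3z).

Solve |R(x)|<1 on ℝ⁻.
x=-1.07: |R|=0.2113
R=−1: 1+2/3x = −1+1/3x ⇒ -1/3x=2 ⇒ x=2/(-1/3)=-6.0000
Confirm numerically:
  x=-5.414: |R|=0.93035 <1
  x=-5.381: |R|=0.92614 <1
  x=-4.937: |R|=0.86607 <1
  x=-2.982: |R|=0.49549 <1
  x=-6.166: |R|=1.01811 >1
  x=-6.035: |R|=1.00387 >1
Stable set (-6.0000, 0).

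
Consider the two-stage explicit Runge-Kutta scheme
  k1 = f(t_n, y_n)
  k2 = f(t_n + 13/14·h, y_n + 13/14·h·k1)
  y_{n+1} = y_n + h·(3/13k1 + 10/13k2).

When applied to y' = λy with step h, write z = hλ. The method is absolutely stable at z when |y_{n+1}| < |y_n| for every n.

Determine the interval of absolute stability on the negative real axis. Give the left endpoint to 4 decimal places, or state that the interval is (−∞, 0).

(-1.4000, 0).

On y'=λy, z=hλ:
  k1=λy_n ⇒ h·k1=z·y_n;  k2=λ(1+13/14z)y_n ⇒ h·k2=z(1+13/14z)y_n
  y_{n+1}/y_n = 1 + 3/13z + 10/13z(1+13/14z) = 1 + z + 5/7z²
  ⇒ R(z) = 1 + z + 5/7z².

Solve |R(x)|<1 on ℝ⁻.
x=-0.53: |R|=0.6706
R=1: x+5/7x²=0 ⇒ x=−7/5=-1.4000; min R=1−1/(4·5/7)=0.6500>−1
Confirm numerically:
  x=-1.270: |R|=0.88207 <1
  x=-0.918: |R|=0.68395 <1
  x=-0.892: |R|=0.67633 <1
  x=-0.683: |R|=0.65021 <1
  x=-1.570: |R|=1.19064 >1
  x=-1.514: |R|=1.12328 >1
So |R|<1 on (-1.4000, 0).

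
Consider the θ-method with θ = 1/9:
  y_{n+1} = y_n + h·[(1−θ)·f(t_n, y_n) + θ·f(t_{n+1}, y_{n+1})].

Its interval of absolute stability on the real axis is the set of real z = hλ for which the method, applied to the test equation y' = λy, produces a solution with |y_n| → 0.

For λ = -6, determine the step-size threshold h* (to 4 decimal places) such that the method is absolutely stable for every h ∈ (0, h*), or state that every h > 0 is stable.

Test eqn y'=λy, z=hλ:
  y_{n+1} = y_n + z·[8/9·y_n + 1/9·y_{n+1}] ⇒ (1 − 1/9z)y_{n+1} = (1 + 8/9z)y_n
  ⇒ R(z) = (1 + 8/9z)/(1 − 1/9z).

Solve |R(x)|<1 on ℝ⁻.
x=-1.54: |R|=0.3150
R=−1: 1+8/9x = −1+1/9x ⇒ -7/9x=2 ⇒ x=2/(-7/9)=-2.5714
Confirm numerically:
  x=-2.456: |R|=0.92947 <1
  x=-2.422: |R|=0.90842 <1
  x=-2.410: |R|=0.90096 <1
  x=-3.126: |R|=1.32014 >1
  x=-3.093: |R|=1.30191 >1
So |R|<1 on (-2.5714, 0).

(-2.5714,0); λ=-6 ⇒ h* = (18/7)/6 = 0.4286.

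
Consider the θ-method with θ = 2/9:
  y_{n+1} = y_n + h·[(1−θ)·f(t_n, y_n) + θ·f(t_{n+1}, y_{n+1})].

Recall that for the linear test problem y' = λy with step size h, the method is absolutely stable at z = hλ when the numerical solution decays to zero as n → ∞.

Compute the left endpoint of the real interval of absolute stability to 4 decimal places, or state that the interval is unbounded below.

With y'=λy (z=hλ):
  y_{n+1} = y_n + z·[7/9·y_n + 2/9·y_{n+1}] ⇒ (1 − 2/9z)y_{n+1} = (1 + 7/9z)y_n
  Hence R(z) = (1 + 7/9z)/(1 − 2/9z).

Boundary: |R(x)|=1, x<0.
x=-0.31: |R|=0.7100
R=−1: 1+7/9x = −1+2/9x ⇒ -5/9x=2 ⇒ x=2/(-5/9)=-3.6000
Confirm numerically:
  x=-2.999: |R|=0.79964 <1
  x=-2.837: |R|=0.74002 <1
  x=-1.771: |R|=0.27085 <1
  x=-3.996: |R|=1.11653 >1
  x=-3.814: |R|=1.06435 >1
Interval (-3.6000, 0).

left endpoint -3.6000.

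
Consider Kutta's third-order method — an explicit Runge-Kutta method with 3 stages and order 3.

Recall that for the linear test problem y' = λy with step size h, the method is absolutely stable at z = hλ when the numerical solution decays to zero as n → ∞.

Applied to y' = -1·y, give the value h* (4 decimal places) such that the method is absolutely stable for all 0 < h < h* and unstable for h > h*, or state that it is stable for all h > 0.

(-2.5127,0); λ=-1 ⇒ h* = 2.5127.

With y'=λy (z=hλ):
  order 3, 3-stage ⇒ R(z)=1+z+z^2/2+z^3/6
  (e.g. R(-1.26)=0.20040, |R|=0.20040)

Need |R(x)|<1, x<0.
x=-1.26: |R|=0.2004
|R(-2.27)|=0.6431 |R(-2.23)|=0.5918 |R(-0.82)|=0.4243
Bisect:
  x_lo=-2.9577 |R|=1.8959  x_hi=-0.2156 |R|=0.8060
  mid=-1.58662 |R|=0.00638 →hi
  mid=-2.27214 |R|=0.64586 →hi
  mid=-2.61490 |R|=1.17603 →lo
  mid=-2.44352 |R|=0.88975 →hi
  mid=-2.52921 |R|=1.02728 →lo
  mid=-2.48636 |R|=0.95715 →hi
  mid=-2.50779 |R|=0.99187 →hi
  mid=-2.51850 |R|=1.00948 →lo
  ...
  [-2.51281,-2.51264] ⇒ x*=-2.5127
So |R|<1 on (-2.5127, 0).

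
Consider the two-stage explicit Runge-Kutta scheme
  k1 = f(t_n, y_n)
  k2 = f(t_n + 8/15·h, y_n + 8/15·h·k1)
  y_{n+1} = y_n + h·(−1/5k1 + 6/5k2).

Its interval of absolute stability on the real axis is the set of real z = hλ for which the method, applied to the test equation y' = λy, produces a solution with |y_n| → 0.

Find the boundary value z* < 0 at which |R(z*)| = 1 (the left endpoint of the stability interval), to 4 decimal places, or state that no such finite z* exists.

z* = -1.5625.

On y'=λy, z=hλ:
  k1=λy_n ⇒ h·k1=z·y_n;  k2=λ(1+8/15z)y_n ⇒ h·k2=z(1+8/15z)y_n
  y_{n+1}/y_n = 1 − 1/5z + 6/5z(1+8/15z) = 1 + z + 16/25z²
  Hence R(z) = 1 + z + 16/25z².

Boundary: |R(x)|=1, x<0.
x=-1.7: |R|=1.1496
R=1: x+16/25x²=0 ⇒ x=−25/16=-1.5625; min R=1−1/(4·16/25)=0.6094>−1
Confirm numerically:
  x=-1.539: |R|=0.97685 <1
  x=-1.247: |R|=0.74821 <1
  x=-1.226: |R|=0.73597 <1
  x=-0.884: |R|=0.61613 <1
  x=-2.110: |R|=1.73934 >1
  x=-1.769: |R|=1.23379 >1
  x=-1.624: |R|=1.06392 >1
So |R|<1 on (-1.5625, 0).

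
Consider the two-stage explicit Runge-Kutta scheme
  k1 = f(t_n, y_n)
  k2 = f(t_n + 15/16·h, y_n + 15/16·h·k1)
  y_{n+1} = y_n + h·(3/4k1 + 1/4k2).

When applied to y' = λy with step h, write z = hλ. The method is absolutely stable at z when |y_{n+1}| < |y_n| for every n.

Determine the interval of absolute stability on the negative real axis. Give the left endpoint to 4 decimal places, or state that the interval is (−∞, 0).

z∈(-4.2667,0).

On y'=λy, z=hλ:
  k1=λy_n ⇒ h·k1=z·y_n;  k2=λ(1+15/16z)y_n ⇒ h·k2=z(1+15/16z)y_n
  y_{n+1}/y_n = 1 + 3/4z + 1/4z(1+15/16z) = 1 + z + 15/64z²
  so R(z) = 1 + z + 15/64z².

Need |R(x)|<1, x<0.
x=-0.65: |R|=0.4490
R=1: x+15/64x²=0 ⇒ x=−64/15=-4.2667; min R=1−1/(4·15/64)=-0.0667>−1
Confirm numerically:
  x=-3.493: |R|=0.36662 <1
  x=-3.069: |R|=0.13852 <1
  x=-1.813: |R|=0.04262 <1
  x=-4.543: |R|=1.29423 >1
  x=-4.513: |R|=1.26056 >1
Stable set (-4.2667, 0).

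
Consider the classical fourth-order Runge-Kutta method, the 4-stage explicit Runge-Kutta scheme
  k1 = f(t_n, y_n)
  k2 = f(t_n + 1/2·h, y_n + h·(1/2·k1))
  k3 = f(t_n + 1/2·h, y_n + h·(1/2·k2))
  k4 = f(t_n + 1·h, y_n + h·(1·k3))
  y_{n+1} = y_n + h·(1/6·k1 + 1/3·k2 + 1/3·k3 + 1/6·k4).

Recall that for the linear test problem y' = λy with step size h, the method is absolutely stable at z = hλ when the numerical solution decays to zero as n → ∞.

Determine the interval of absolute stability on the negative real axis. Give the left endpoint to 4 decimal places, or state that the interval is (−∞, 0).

Test eqn y'=λy, z=hλ:
  order 4, 4-stage ⇒ R(z)=1+z+z^2/2+z^3/6+z^4/24
  (e.g. R(-0.35)=0.70473, |R|=0.70473)

Find x<0 with |R(x)|<1.
x=-0.35: |R|=0.7047
|R(-2.18)|=0.4105 |R(-1.13)|=0.3359 |R(-0.92)|=0.4033
Bisect:
  x_lo=-3.4731 |R|=2.6384  x_hi=-0.3094 |R|=0.7339
  mid=-1.89126 |R|=0.30279 →hi
  mid=-2.68218 |R|=0.85535 →hi
  mid=-3.07765 |R|=1.53799 →lo
  mid=-2.87992 |R|=1.15229 →lo
  mid=-2.78105 |R|=0.99362 →hi
  mid=-2.83048 |R|=1.07030 →lo
  mid=-2.80577 |R|=1.03131 →lo
  ...
  [-2.78530,-2.78510] ⇒ x*=-2.7853
So |R|<1 on (-2.7853, 0).

z∈(-2.7853,0).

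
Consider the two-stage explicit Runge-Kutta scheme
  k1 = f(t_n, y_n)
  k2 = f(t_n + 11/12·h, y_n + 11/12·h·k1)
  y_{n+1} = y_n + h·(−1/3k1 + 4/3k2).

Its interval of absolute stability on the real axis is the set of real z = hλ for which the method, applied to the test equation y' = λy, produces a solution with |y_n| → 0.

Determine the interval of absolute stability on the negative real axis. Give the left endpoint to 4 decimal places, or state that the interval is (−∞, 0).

Test eqn y'=λy, z=hλ:
  k1=λy_n ⇒ h·k1=z·y_n;  k2=λ(1+11/12z)y_n ⇒ h·k2=z(1+11/12z)y_n
  y_{n+1}/y_n = 1 − 1/3z + 4/3z(1+11/12z) = 1 + z + 11/9z²
  ⇒ R(z) = 1 + z + 11/9z².

Need |R(x)|<1, x<0.
x=-1.64: |R|=2.6473
R=1: x+11/9x²=0 ⇒ x=−9/11=-0.8182; min R=1−1/(4·11/9)=0.7955>−1
Confirm numerically:
  x=-0.748: |R|=0.93584 <1
  x=-0.643: |R|=0.86233 <1
  x=-0.569: |R|=0.82671 <1
  x=-0.345: |R|=0.80048 <1
  x=-1.337: |R|=1.84781 >1
  x=-1.325: |R|=1.82076 >1
  x=-0.859: |R|=1.04285 >1
Stable set (-0.8182, 0).

z∈(-0.8182,0).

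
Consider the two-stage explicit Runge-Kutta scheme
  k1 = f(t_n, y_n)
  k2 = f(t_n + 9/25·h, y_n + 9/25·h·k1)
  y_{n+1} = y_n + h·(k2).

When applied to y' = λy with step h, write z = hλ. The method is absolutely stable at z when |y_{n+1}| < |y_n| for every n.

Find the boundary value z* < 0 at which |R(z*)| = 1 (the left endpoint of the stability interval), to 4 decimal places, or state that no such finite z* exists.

With y'=λy (z=hλ):
  k1=λy_n ⇒ h·k1=z·y_n;  k2=λ(1+9/25z)y_n ⇒ h·k2=z(1+9/25z)y_n
  y_{n+1}/y_n = 1 + z(1+9/25z) = 1 + z + 9/25z²
  so R(z) = 1 + z + 9/25z².

Boundary: |R(x)|=1, x<0.
x=-1.65: |R|=0.3301
R=1: x+9/25x²=0 ⇒ x=−25/9=-2.7778; min R=1−1/(4·9/25)=0.3056>−1
Confirm numerically:
  x=-2.216: |R|=0.55184 <1
  x=-1.751: |R|=0.35276 <1
  x=-1.705: |R|=0.34153 <1
  x=-3.279: |R|=1.59166 >1
  x=-2.916: |R|=1.14510 >1
So |R|<1 on (-2.7778, 0).

z* = -2.7778.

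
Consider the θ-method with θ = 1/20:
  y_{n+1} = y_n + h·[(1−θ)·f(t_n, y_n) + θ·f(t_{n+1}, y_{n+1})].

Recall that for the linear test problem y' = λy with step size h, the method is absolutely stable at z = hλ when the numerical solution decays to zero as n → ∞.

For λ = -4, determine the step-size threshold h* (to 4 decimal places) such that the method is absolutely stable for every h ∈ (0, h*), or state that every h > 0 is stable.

Test eqn y'=λy, z=hλ:
  y_{n+1} = y_n + z·[19/20·y_n + 1/20·y_{n+1}] ⇒ (1 − 1/20z)y_{n+1} = (1 + 19/20z)y_n
  Hence R(z) = (1 + 19/20z)/(1 − 1/20z).

Solve |R(x)|<1 on ℝ⁻.
x=-0.83: |R|=0.2031
R=−1: 1+19/20x = −1+1/20x ⇒ -9/10x=2 ⇒ x=2/(-9/10)=-2.2222
Confirm numerically:
  x=-1.993: |R|=0.81239 <1
  x=-1.783: |R|=0.63706 <1
  x=-1.722: |R|=0.58549 <1
  x=-2.733: |R|=1.40443 >1
  x=-2.276: |R|=1.04345 >1
Stable set (-2.2222, 0).

(-2.2222,0); λ=-4 ⇒ h* = (20/9)/4 = 0.5556.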